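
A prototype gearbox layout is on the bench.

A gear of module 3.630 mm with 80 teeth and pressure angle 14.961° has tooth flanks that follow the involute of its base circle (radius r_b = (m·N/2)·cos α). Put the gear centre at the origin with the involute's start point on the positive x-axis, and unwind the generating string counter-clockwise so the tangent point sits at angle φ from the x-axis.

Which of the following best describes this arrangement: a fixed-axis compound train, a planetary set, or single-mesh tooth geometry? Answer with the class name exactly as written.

single-mesh tooth geometry

class = single-mesh tooth geometry [base-circle involute, m = 3.630, 80T]
classification: single-mesh tooth geometry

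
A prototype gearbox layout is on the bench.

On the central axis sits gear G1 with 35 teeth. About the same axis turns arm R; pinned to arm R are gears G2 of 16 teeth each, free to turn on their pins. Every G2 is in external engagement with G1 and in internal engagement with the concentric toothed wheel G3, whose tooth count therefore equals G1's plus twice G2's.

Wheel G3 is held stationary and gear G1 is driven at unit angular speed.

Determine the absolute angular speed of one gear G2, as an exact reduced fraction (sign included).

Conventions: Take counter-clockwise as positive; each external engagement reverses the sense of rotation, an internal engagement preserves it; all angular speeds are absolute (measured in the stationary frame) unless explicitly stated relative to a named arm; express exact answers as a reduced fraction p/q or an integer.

-35/32

class = planetary set [G3 = 35+2·16 = 67; Willis about the carrier]
ring teeth: 35 + 2·16 = 67
35(ω_sun−ω_arm) = −67(ω_ring−ω_arm),  ω_ring = 0, ω_sun = 1
35(1−ω_arm) = −67(0−ω_arm)  ⇒  102·ω_arm = 35  ⇒  ω_arm = 35/102
sun–planet mesh: 35·(1−35/102) = −16·(ω_p−ω_arm)  ⇒  ω_p−ω_arm = -2345/1632
ω_p = 35/102 − 2345/1632 = -35/32
exact speed ratio = -35/32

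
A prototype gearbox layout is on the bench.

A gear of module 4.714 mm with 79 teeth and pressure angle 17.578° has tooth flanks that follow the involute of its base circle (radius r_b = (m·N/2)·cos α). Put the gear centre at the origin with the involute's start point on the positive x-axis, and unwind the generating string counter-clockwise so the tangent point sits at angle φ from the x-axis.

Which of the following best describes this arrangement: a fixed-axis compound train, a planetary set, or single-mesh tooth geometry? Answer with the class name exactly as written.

single-mesh involute tooth geometry (79T wheel at module 4.714)
classification: single-mesh tooth geometry

single-mesh tooth geometry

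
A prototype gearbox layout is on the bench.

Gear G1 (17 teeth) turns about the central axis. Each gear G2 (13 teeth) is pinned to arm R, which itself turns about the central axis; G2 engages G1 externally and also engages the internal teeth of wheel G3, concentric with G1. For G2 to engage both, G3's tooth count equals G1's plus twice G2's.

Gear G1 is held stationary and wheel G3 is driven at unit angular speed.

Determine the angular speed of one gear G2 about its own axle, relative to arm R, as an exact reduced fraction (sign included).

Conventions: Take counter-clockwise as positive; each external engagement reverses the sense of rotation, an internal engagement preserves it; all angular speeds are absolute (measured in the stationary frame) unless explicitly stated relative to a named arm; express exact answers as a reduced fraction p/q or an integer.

class = planetary set [G3 = 17+2·13 = 43; Willis about the carrier]
ring teeth: 17 + 2·13 = 43
17(ω_sun−ω_arm) = −43(ω_ring−ω_arm),  ω_sun = 0, ω_ring = 1
17(0−ω_arm) = −43(1−ω_arm)  ⇒  60·ω_arm = 43  ⇒  ω_arm = 43/60
sun–planet mesh: 17·(0−43/60) = −13·(ω_p−ω_arm)  ⇒  ω_p−ω_arm = 731/780
exact speed ratio = 731/780

731/780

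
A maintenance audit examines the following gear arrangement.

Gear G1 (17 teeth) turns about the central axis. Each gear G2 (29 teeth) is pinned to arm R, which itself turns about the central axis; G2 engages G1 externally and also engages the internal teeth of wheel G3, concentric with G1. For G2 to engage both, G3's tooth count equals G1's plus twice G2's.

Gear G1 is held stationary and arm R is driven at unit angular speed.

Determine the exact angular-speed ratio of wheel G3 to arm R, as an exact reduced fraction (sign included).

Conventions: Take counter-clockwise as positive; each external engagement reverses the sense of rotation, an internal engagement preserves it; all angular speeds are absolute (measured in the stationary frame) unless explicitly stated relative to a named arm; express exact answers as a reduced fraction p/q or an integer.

recognized (axles ride arm R): planetary set, 17/29/75 teeth
ring teeth: 17 + 2·29 = 75
17(ω_sun−ω_arm) = −75(ω_ring−ω_arm),  ω_sun = 0, ω_arm = 1
ω_ring = 1 − (17/75)(0−1) = 92/75
ω_out/ω_in = 92/75

92/75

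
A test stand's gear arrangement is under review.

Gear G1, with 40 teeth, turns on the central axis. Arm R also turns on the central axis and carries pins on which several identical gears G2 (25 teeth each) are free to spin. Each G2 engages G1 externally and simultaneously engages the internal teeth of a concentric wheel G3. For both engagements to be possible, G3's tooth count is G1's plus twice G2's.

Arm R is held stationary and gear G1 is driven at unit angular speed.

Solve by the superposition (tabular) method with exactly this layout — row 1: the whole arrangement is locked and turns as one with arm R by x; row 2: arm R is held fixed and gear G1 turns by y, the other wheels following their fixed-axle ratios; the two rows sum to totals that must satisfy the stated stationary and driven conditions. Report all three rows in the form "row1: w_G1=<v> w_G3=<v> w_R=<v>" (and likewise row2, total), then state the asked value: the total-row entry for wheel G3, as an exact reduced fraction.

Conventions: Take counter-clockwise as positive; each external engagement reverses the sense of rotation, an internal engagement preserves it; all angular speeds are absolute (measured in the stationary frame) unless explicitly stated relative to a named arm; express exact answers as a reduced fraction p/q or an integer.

class = planetary set [G3 = 40+2·25 = 90; Willis about the carrier]
superposition row 1 [locked train]: every member turns x
row 2 — arm fixed, fixed-axis ratios: sun y, ring −(40/90)·y, arm 0
boundary: total ω_arm = x = 0 and total ω_sun = x + y = 1  ⇒  y = 1, x = 0
row 2 ring = −(40/90)·1 = -4/9
totals (row 1 + row 2): sun 0 + 1 = 1, ring 0 + (-4/9) = -4/9, arm 0 + 0 = 0
asked cell (total, ring) = -4/9

row1: w_G1=0 w_G3=0 w_R=0
row2: w_G1=1 w_G3=-4/9 w_R=0
total: w_G1=1 w_G3=-4/9 w_R=0
asked value: -4/9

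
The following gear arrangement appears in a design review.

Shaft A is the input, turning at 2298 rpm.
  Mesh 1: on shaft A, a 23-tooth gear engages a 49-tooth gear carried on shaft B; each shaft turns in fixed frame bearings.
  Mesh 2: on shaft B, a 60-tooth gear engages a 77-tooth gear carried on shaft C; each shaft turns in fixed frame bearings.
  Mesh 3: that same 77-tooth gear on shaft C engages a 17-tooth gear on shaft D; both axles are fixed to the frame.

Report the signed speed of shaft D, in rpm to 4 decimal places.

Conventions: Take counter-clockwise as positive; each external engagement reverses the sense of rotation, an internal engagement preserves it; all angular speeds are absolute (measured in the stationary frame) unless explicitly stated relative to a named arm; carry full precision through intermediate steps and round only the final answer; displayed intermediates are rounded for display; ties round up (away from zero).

3-mesh fixed-axis compound train (all bearings frame-fixed)
mesh 1 [23T→49T]: ω = 2298.0000×23/49 = 1078.6531 rpm, sense flips to −
mesh 2 [60T→77T]: ω = 1078.6531×60/77 = 840.5089 rpm, sense flips to +
mesh 3 [77T→17T]: ω = 840.5089×77/17 = 3807.0108 rpm, sense flips to −
signed output speed = -3807.0108 rpm

-3807.0108 rpm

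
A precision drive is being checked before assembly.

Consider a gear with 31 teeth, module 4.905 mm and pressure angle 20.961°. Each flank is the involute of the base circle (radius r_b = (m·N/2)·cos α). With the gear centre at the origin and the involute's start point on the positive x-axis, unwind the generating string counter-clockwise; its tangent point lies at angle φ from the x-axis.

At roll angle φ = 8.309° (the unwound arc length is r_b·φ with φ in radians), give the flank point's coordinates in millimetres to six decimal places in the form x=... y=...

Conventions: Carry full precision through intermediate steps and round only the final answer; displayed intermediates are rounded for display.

x=71.738943 y=0.072024

topology: single-mesh involute geometry — m = 4.905, N = 31
pitch radius r_p = m·N/2 = 4.905·31/2 = 76.027500
base radius r_b = r_p·cos α = 76.027500·cos 20.961° = 70.996315
roll angle φ = 8.309° = 0.14501941 rad
x = r_b·(cos φ + φ·sin φ) = 71.738943
y = r_b·(sin φ − φ·cos φ) = 0.072024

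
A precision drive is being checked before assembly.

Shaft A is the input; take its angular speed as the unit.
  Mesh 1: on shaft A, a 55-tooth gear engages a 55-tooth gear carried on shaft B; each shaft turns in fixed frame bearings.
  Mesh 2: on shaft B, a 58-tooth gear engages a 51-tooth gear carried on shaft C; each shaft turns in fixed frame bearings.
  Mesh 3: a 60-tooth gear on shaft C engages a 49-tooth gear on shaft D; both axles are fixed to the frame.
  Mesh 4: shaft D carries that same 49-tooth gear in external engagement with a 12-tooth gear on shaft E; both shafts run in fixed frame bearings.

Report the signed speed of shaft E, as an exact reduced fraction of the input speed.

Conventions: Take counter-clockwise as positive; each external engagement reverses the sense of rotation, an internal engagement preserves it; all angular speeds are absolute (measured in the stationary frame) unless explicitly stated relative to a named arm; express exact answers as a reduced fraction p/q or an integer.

4-mesh fixed-axis compound train (all bearings frame-fixed)
mesh 1 [55T→55T]: |ω|/ω_in = 1×55/55 = 1, sense flips to −
mesh 2 [58T→51T]: |ω|/ω_in = 1×58/51 = 58/51, sense flips to +
mesh 3 [60T→49T]: |ω|/ω_in = (58/51)×60/49 = 1160/833, sense flips to −
mesh 4 [49T→12T]: |ω|/ω_in = (1160/833)×49/12 = 290/51, sense flips to +
signed output speed (× input speed) = 290/51

290/51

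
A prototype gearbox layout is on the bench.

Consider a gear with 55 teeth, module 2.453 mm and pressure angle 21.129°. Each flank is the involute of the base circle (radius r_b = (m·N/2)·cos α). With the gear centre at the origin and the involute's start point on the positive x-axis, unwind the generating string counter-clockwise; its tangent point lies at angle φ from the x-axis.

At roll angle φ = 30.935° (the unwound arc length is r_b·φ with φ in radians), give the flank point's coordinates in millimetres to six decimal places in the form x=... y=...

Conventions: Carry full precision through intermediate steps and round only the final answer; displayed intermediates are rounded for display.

x=71.436065 y=3.205924

class = single-mesh tooth geometry [base-circle involute, m = 2.453, 55T]
pitch radius r_p = m·N/2 = 2.453·55/2 = 67.457500
base radius r_b = r_p·cos α = 67.457500·cos 21.129° = 62.922414
roll angle φ = 30.935° = 0.53991760 rad
x = r_b·(cos φ + φ·sin φ) = 71.436065
y = r_b·(sin φ − φ·cos φ) = 3.205924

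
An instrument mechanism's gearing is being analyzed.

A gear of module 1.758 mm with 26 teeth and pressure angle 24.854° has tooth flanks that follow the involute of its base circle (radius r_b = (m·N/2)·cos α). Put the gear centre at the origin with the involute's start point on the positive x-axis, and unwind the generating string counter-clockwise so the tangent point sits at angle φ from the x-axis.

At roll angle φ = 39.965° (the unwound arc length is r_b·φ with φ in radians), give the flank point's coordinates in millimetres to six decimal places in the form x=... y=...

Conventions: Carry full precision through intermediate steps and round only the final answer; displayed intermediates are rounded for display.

class = single-mesh tooth geometry [base-circle involute, m = 1.758, 26T]
pitch radius r_p = m·N/2 = 1.758·26/2 = 22.854000
base radius r_b = r_p·cos α = 22.854000·cos 24.854° = 20.737303
roll angle φ = 39.965° = 0.69752084 rad
x = r_b·(cos φ + φ·sin φ) = 25.184795
y = r_b·(sin φ − φ·cos φ) = 2.233694

x=25.184795 y=2.233694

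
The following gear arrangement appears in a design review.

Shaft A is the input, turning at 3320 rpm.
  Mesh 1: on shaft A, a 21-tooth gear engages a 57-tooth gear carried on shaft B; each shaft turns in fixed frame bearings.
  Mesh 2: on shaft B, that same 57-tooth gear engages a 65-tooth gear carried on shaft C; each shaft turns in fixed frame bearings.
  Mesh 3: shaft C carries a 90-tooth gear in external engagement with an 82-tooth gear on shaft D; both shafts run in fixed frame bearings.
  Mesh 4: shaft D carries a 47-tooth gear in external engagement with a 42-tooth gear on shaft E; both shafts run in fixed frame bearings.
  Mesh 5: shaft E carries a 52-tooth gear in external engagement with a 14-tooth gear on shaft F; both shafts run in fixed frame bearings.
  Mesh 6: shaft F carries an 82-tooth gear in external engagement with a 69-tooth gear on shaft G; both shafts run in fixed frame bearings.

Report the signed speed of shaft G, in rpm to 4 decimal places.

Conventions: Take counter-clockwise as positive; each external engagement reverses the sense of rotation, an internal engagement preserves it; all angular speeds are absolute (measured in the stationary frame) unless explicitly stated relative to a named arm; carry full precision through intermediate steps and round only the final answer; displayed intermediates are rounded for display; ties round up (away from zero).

+5815.1553 rpm

6-mesh fixed-axis compound train (all bearings frame-fixed)
mesh 1 [21T→57T]: ω = 3320.0000×21/57 = 1223.1579 rpm, sense flips to −
mesh 2 [57T→65T]: ω = 1223.1579×57/65 = 1072.6154 rpm, sense flips to +
mesh 3 [90T→82T]: ω = 1072.6154×90/82 = 1177.2608 rpm, sense flips to −
mesh 4 [47T→42T]: ω = 1177.2608×47/42 = 1317.4109 rpm, sense flips to +
mesh 5 [52T→14T]: ω = 1317.4109×52/14 = 4893.2404 rpm, sense flips to −
mesh 6 [82T→69T]: ω = 4893.2404×82/69 = 5815.1553 rpm, sense flips to +
signed output speed = +5815.1553 rpm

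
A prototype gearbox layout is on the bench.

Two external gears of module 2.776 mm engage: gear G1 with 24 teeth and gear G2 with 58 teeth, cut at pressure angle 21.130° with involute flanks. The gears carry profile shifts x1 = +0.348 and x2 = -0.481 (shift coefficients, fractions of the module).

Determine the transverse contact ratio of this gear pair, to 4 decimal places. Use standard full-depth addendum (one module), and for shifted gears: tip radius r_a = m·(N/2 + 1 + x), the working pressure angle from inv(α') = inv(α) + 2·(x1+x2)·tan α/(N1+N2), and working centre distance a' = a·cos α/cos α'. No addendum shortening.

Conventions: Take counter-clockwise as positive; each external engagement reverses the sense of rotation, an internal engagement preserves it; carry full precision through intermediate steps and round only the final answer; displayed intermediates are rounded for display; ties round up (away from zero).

1.5995

class = single-mesh tooth geometry [involute pair 24T × 58T, m = 2.776]
base radii: r_b1 = 31.072265, r_b2 = 75.091307
tip radii: r_a1 = 37.054048, r_a2 = 81.944744
inv(α') = inv(21.130°) + 2·(+0.348-0.481)·tan α/(24+58) = 0.01642783  ⇒  α' = 20.63658°
a' = a·cos α / cos α' = 113.8160·cos 21.130°/cos 20.63658° = 113.442648
action lengths: √(r_a1²−r_b1²) = 20.187046, √(r_a2²−r_b2²) = 32.806047
base pitch p_b = π·m·cos α = 8.134700
CR = (20.187046 + 32.806047 − 113.442648·sin 20.63658°)/8.134700 = 1.599502
contact ratio ≈ 1.5995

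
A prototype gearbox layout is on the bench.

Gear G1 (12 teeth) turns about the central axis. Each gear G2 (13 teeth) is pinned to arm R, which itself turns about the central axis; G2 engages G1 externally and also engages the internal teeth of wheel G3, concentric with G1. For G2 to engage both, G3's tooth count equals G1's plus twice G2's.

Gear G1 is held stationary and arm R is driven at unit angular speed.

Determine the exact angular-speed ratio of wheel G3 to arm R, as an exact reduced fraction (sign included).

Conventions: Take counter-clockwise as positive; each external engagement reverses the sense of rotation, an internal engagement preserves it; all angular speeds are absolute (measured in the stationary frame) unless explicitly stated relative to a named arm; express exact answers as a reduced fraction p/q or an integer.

25/19

recognized (axles ride arm R): planetary set, 12/13/38 teeth
ring teeth: 12 + 2·13 = 38
12(ω_sun−ω_arm) = −38(ω_ring−ω_arm),  ω_sun = 0, ω_arm = 1
ω_ring = 1 − (12/38)(0−1) = 25/19
ω_out/ω_in = 25/19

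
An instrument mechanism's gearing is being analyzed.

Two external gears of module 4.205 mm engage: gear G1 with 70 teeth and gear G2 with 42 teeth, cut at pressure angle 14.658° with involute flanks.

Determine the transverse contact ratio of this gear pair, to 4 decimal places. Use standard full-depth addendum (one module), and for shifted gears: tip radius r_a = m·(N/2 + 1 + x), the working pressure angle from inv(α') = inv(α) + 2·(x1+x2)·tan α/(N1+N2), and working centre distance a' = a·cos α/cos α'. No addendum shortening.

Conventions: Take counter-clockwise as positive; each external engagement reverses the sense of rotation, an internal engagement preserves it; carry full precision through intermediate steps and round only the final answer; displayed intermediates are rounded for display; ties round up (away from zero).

2.1367

recognized (one external pair, fixed centres): single-mesh tooth geometry, m = 4.205, N1 = 70, N2 = 42
base radii: r_b1 = 142.384970, r_b2 = 85.430982
tip radii: r_a1 = 151.380000, r_a2 = 92.510000
no profile shift: α' = α, a' = a
action lengths: √(r_a1²−r_b1²) = 51.404521, √(r_a2²−r_b2²) = 35.491512
base pitch p_b = π·m·cos α = 12.780445
CR = (51.404521 + 35.491512 − 235.480000·sin 14.65800°)/12.780445 = 2.136709
contact ratio ≈ 2.1367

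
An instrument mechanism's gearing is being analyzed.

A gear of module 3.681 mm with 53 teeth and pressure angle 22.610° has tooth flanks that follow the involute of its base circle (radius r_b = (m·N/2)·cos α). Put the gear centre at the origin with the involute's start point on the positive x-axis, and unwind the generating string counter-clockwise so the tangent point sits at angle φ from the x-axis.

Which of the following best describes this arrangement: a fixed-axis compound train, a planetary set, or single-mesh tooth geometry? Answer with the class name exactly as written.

topology: single-mesh involute geometry — m = 3.681, N = 53
classification: single-mesh tooth geometry

single-mesh tooth geometry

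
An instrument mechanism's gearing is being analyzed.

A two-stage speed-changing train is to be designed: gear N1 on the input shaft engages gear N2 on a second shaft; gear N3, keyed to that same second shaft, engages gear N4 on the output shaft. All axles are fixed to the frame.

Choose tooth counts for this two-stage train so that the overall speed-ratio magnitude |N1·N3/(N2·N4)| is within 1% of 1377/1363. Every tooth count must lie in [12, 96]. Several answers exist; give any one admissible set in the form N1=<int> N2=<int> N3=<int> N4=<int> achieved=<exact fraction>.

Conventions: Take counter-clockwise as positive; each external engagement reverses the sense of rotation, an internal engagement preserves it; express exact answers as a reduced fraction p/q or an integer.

topology: fixed-axis compound train — 2 stages, target 1377/1363
target = 1377/1363 in lowest terms: an exact hit needs N1·N3 = k·1377 and N2·N4 = k·1363 for one integer k, every count in [12, 96]; additionally prefer no 1:1 stage (N1 ≠ N2, N3 ≠ N4)
k = 1: N1·N3 = 1377 = 17·81, N2·N4 = 1363 = 29·47
achieved = 17·81/(29·47) = 1377/1363; |achieved − target| = 0 ≤ 1377/136300 ✓

N1=17 N2=29 N3=81 N4=47 achieved=1377/1363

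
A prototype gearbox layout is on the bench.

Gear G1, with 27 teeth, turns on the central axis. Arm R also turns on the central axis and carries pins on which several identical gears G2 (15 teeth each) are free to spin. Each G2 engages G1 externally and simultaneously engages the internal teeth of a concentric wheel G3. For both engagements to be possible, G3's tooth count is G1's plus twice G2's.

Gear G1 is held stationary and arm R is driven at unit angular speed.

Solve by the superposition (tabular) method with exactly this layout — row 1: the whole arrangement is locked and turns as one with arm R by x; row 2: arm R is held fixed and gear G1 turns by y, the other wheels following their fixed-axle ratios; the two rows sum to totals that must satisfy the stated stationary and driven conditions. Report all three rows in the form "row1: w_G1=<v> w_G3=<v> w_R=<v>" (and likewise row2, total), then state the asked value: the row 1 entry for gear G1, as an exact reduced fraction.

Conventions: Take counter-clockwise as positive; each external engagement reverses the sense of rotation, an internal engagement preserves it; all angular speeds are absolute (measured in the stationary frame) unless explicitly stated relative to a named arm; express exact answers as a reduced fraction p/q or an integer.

class = planetary set [G3 = 27+2·15 = 57; Willis about the carrier]
row 1: whole set turns with the arm by x
row 2 — arm fixed, fixed-axis ratios: sun y, ring −(27/57)·y, arm 0
boundary: total ω_sun = x + y = 0 and total ω_arm = x = 1  ⇒  y = -1, x = 1
row 2 ring = −(27/57)·(-1) = 9/19
totals (row 1 + row 2): sun 1 + (-1) = 0, ring 1 + 9/19 = 28/19, arm 1 + 0 = 1
asked cell (row1, sun) = 1

row1: w_G1=1 w_G3=1 w_R=1
row2: w_G1=-1 w_G3=9/19 w_R=0
total: w_G1=0 w_G3=28/19 w_R=1
asked value: 1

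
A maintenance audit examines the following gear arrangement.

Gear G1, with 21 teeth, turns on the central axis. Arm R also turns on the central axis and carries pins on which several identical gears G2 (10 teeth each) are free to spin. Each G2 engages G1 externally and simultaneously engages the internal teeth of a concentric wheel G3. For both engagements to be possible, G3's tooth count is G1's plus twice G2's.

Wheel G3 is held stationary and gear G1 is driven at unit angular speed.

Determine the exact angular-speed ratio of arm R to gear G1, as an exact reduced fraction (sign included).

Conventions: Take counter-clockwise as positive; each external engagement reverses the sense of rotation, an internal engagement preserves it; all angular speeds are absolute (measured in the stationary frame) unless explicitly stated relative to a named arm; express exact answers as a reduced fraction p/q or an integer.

topology: planetary set — G1 21T / G2 10T / G3 41T, arm = carrier (Willis)
ring teeth: 21 + 2·10 = 41
21(ω_sun−ω_arm) = −41(ω_ring−ω_arm),  ω_ring = 0, ω_sun = 1
21(1−ω_arm) = −41(0−ω_arm)  ⇒  62·ω_arm = 21  ⇒  ω_arm = 21/62
ω_out/ω_in = 21/62

21/62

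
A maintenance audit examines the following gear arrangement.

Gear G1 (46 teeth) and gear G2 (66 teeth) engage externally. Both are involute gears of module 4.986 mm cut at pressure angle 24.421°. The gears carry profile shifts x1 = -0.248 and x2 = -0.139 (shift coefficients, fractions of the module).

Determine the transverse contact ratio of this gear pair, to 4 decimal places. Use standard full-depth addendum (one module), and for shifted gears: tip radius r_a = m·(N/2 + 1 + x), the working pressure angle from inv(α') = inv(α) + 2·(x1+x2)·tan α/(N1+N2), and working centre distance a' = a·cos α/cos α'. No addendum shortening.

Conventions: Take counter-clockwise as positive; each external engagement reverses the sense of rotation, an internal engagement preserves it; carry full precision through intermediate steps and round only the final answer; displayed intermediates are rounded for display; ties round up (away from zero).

class = single-mesh tooth geometry [involute pair 46T × 66T, m = 4.986]
base radii: r_b1 = 104.418010, r_b2 = 149.817145
tip radii: r_a1 = 118.427472, r_a2 = 168.830946
inv(α') = inv(24.421°) + 2·(-0.248-0.139)·tan α/(46+66) = 0.02469738  ⇒  α' = 23.51132°
a' = a·cos α / cos α' = 279.2160·cos 24.421°/cos 23.51132° = 277.252291
action lengths: √(r_a1²−r_b1²) = 55.874370, √(r_a2²−r_b2²) = 77.837724
base pitch p_b = π·m·cos α = 14.262559
CR = (55.874370 + 77.837724 − 277.252291·sin 23.51132°)/14.262559 = 1.620169
contact ratio ≈ 1.6202

1.6202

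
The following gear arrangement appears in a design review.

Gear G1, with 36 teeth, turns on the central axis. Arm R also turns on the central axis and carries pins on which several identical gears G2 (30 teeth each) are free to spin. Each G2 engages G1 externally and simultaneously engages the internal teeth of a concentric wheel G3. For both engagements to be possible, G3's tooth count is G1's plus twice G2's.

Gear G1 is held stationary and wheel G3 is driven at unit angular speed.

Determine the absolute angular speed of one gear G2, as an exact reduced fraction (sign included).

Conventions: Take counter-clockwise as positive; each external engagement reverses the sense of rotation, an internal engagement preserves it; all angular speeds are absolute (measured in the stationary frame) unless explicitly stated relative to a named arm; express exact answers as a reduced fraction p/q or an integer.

8/5

planetary set (36T centre, 30T on arm, 96T internal) — Willis relation
ring teeth: 36 + 2·30 = 96
36(ω_sun−ω_arm) = −96(ω_ring−ω_arm),  ω_sun = 0, ω_ring = 1
36(0−ω_arm) = −96(1−ω_arm)  ⇒  132·ω_arm = 96  ⇒  ω_arm = 8/11
sun–planet mesh: 36·(0−8/11) = −30·(ω_p−ω_arm)  ⇒  ω_p−ω_arm = 48/55
ω_p = 8/11 + 48/55 = 8/5
exact speed ratio = 8/5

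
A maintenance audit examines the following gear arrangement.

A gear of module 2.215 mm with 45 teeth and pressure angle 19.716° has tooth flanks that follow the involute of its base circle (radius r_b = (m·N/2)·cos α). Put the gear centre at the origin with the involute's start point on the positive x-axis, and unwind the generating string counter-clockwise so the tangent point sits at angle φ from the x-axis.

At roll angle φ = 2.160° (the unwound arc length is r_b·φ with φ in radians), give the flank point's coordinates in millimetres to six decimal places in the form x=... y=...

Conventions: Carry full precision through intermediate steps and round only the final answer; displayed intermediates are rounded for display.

x=46.949172 y=0.000838

topology: single-mesh involute geometry — m = 2.215, N = 45
pitch radius r_p = m·N/2 = 2.215·45/2 = 49.837500
base radius r_b = r_p·cos α = 49.837500·cos 19.716° = 46.915845
roll angle φ = 2.160° = 0.03769911 rad
x = r_b·(cos φ + φ·sin φ) = 46.949172
y = r_b·(sin φ − φ·cos φ) = 0.000838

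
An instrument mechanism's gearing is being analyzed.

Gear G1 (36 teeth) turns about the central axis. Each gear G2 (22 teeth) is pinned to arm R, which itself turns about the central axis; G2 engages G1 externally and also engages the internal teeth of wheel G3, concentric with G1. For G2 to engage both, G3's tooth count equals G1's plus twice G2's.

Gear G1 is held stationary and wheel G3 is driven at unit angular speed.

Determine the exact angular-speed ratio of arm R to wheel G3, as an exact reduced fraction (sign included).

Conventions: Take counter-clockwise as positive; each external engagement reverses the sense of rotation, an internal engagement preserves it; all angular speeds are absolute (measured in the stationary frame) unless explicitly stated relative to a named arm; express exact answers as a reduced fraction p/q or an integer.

20/29

recognized (axles ride arm R): planetary set, 36/22/80 teeth
ring teeth: 36 + 2·22 = 80
36(ω_sun−ω_arm) = −80(ω_ring−ω_arm),  ω_sun = 0, ω_ring = 1
36(0−ω_arm) = −80(1−ω_arm)  ⇒  116·ω_arm = 80  ⇒  ω_arm = 20/29
ω_out/ω_in = 20/29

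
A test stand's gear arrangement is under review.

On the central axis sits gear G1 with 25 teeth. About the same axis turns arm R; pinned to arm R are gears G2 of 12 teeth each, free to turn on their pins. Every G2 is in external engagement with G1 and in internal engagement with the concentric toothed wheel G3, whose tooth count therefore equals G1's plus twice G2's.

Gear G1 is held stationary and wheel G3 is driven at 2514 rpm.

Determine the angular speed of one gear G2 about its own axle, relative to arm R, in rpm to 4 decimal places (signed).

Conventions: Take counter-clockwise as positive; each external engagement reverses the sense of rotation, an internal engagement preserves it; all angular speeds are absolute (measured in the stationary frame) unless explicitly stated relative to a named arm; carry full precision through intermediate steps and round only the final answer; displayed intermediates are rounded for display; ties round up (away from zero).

topology: planetary set — G1 25T / G2 12T / G3 49T, arm = carrier (Willis)
normalise by the input: solve with ω_ring = 1, then scale by 2514 rpm
ring teeth: 25 + 2·12 = 49
25(ω_sun−ω_arm) = −49(ω_ring−ω_arm),  ω_sun = 0, ω_ring = 1
25(0−ω_arm) = −49(1−ω_arm)  ⇒  74·ω_arm = 49  ⇒  ω_arm = 49/74
sun–planet mesh: 25·(0−49/74) = −12·(ω_p−ω_arm)  ⇒  ω_p−ω_arm = 1225/888
scale: ω_p−ω_arm = 1225/888 × 2514 rpm = +3468.0743 rpm

+3468.0743 rpm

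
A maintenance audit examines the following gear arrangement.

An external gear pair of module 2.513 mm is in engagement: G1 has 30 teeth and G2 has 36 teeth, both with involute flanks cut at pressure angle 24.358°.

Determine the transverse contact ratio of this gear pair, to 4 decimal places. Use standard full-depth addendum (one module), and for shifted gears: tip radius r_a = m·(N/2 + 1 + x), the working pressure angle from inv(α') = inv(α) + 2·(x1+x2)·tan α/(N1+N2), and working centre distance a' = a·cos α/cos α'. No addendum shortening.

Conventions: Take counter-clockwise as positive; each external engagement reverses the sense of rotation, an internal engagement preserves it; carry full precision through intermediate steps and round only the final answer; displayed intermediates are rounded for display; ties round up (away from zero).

1.5061

recognized (one external pair, fixed centres): single-mesh tooth geometry, m = 2.513, N1 = 30, N2 = 36
base radii: r_b1 = 34.339626, r_b2 = 41.207551
tip radii: r_a1 = 40.208000, r_a2 = 47.747000
no profile shift: α' = α, a' = a
action lengths: √(r_a1²−r_b1²) = 20.915863, √(r_a2²−r_b2²) = 24.118742
base pitch p_b = π·m·cos α = 7.192074
CR = (20.915863 + 24.118742 − 82.929000·sin 24.35800°)/7.192074 = 1.506052
contact ratio ≈ 1.5061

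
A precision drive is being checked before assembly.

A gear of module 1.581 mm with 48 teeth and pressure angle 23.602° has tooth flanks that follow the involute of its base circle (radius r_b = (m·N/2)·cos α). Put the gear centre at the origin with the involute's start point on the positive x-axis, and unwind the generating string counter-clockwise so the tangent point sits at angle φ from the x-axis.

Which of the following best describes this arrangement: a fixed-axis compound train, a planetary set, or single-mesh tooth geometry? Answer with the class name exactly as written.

class = single-mesh tooth geometry [base-circle involute, m = 1.581, 48T]
classification: single-mesh tooth geometry

single-mesh tooth geometry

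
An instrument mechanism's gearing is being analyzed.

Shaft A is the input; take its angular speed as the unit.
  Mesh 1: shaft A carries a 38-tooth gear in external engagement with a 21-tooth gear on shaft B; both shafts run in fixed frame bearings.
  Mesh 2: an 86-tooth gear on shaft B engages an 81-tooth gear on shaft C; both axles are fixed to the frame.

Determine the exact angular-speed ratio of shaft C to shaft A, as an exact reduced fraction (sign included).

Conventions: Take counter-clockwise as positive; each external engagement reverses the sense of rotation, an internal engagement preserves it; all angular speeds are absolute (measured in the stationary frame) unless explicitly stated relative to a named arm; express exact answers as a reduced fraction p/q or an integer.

3268/1701

class = fixed-axis compound train [2 meshes; 2 ratios multiply, 2 sense flips]
mesh 1 [38T→21T]: running ratio 38/21, sense −
mesh 2 [86T→81T]: running ratio 3268/1701, sense +
ω_out/ω_in = 3268/1701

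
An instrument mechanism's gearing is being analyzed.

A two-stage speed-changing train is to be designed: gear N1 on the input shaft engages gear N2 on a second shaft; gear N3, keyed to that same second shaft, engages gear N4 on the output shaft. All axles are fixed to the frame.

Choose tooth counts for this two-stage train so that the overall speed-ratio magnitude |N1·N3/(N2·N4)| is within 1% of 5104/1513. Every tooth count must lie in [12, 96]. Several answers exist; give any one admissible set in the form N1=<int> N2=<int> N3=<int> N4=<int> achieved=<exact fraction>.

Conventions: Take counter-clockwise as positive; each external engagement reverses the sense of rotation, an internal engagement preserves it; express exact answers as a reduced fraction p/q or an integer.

N1=58 N2=17 N3=88 N4=89 achieved=5104/1513

design class (target 5104/1513): fixed-axis compound train
target = 5104/1513 in lowest terms: an exact hit needs N1·N3 = k·5104 and N2·N4 = k·1513 for one integer k, every count in [12, 96]; additionally prefer no 1:1 stage (N1 ≠ N2, N3 ≠ N4)
k = 1: N1·N3 = 5104 = 58·88, N2·N4 = 1513 = 17·89
achieved = 58·88/(17·89) = 5104/1513; |achieved − target| = 0 ≤ 1276/37825 ✓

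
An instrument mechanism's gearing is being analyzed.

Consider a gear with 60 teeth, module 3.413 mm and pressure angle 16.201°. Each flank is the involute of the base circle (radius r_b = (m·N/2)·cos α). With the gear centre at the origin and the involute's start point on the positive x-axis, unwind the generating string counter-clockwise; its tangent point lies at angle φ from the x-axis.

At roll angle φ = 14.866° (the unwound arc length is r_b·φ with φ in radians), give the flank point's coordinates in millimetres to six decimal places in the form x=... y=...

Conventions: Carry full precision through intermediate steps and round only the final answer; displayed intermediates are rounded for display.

class = single-mesh tooth geometry [base-circle involute, m = 3.413, 60T]
pitch radius r_p = m·N/2 = 3.413·60/2 = 102.390000
base radius r_b = r_p·cos α = 102.390000·cos 16.201° = 98.323972
roll angle φ = 14.866° = 0.25946065 rad
x = r_b·(cos φ + φ·sin φ) = 101.578056
y = r_b·(sin φ − φ·cos φ) = 0.568625

x=101.578056 y=0.568625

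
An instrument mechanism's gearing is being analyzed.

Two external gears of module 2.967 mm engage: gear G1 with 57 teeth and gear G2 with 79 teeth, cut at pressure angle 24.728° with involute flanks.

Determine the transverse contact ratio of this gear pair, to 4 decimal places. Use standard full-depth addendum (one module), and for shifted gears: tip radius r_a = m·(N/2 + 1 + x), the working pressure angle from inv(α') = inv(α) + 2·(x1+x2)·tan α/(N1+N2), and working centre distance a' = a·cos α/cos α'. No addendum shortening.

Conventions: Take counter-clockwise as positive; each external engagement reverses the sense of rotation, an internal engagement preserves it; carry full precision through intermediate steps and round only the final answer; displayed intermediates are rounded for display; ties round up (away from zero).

recognized (one external pair, fixed centres): single-mesh tooth geometry, m = 2.967, N1 = 57, N2 = 79
base radii: r_b1 = 76.805720, r_b2 = 106.450033
tip radii: r_a1 = 87.526500, r_a2 = 120.163500
no profile shift: α' = α, a' = a
action lengths: √(r_a1²−r_b1²) = 41.973438, √(r_a2²−r_b2²) = 55.746364
base pitch p_b = π·m·cos α = 8.466396
CR = (41.973438 + 55.746364 − 201.756000·sin 24.72800°)/8.466396 = 1.573639
contact ratio ≈ 1.5736

1.5736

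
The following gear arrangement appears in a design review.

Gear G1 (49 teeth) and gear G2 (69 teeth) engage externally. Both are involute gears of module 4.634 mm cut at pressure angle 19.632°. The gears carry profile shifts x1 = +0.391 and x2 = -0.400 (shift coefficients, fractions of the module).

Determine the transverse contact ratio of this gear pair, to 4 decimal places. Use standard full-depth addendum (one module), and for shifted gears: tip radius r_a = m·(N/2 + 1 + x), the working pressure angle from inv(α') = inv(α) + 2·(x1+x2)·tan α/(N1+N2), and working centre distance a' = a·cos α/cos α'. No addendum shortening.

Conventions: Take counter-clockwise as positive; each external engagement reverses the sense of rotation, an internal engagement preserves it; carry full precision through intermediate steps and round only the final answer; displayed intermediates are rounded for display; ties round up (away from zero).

recognized (one external pair, fixed centres): single-mesh tooth geometry, m = 4.634, N1 = 49, N2 = 69
base radii: r_b1 = 106.933322, r_b2 = 150.579575
tip radii: r_a1 = 119.978894, r_a2 = 162.653400
inv(α') = inv(19.632°) + 2·(+0.391-0.400)·tan α/(49+69) = 0.01401598  ⇒  α' = 19.60747°
a' = a·cos α / cos α' = 273.4060·cos 19.632°/cos 19.60747° = 273.364269
action lengths: √(r_a1²−r_b1²) = 54.407718, √(r_a2²−r_b2²) = 61.497317
base pitch p_b = π·m·cos α = 13.711875
CR = (54.407718 + 61.497317 − 273.364269·sin 19.60747°)/13.711875 = 1.762779
contact ratio ≈ 1.7628

1.7628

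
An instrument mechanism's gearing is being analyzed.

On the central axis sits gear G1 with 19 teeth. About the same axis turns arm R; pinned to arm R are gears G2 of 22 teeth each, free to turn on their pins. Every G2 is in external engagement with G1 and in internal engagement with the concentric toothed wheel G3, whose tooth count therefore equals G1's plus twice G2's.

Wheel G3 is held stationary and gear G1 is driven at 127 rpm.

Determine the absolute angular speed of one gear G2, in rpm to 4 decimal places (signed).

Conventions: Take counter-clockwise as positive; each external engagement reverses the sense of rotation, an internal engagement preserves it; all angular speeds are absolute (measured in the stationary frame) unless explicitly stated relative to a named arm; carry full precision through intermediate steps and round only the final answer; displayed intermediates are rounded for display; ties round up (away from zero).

topology: planetary set — G1 19T / G2 22T / G3 63T, arm = carrier (Willis)
normalise by the input: solve with ω_sun = 1, then scale by 127 rpm
ring teeth: 19 + 2·22 = 63
19(ω_sun−ω_arm) = −63(ω_ring−ω_arm),  ω_ring = 0, ω_sun = 1
19(1−ω_arm) = −63(0−ω_arm)  ⇒  82·ω_arm = 19  ⇒  ω_arm = 19/82
sun–planet mesh: 19·(1−19/82) = −22·(ω_p−ω_arm)  ⇒  ω_p−ω_arm = -1197/1804
ω_p = 19/82 − 1197/1804 = -19/44
scale: ω_p = -19/44 × 127 rpm = -54.8409 rpm

-54.8409 rpm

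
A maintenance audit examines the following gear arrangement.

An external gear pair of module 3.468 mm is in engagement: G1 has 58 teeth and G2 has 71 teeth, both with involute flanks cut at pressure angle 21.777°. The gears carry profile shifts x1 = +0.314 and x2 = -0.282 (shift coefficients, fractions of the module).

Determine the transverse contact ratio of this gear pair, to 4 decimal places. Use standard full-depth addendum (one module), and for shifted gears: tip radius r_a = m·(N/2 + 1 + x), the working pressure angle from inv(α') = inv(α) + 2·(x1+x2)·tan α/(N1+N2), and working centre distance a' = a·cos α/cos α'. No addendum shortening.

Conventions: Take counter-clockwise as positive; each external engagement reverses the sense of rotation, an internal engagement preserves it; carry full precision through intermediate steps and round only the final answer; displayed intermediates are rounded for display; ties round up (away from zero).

1.6798

recognized (one external pair, fixed centres): single-mesh tooth geometry, m = 3.468, N1 = 58, N2 = 71
base radii: r_b1 = 93.394662, r_b2 = 114.327948
tip radii: r_a1 = 105.128952, r_a2 = 125.604024
inv(α') = inv(21.777°) + 2·(+0.314-0.282)·tan α/(58+71) = 0.01962375  ⇒  α' = 21.84790°
a' = a·cos α / cos α' = 223.6860·cos 21.777°/cos 21.84790° = 223.796804
action lengths: √(r_a1²−r_b1²) = 48.265243, √(r_a2²−r_b2²) = 52.014335
base pitch p_b = π·m·cos α = 10.117517
CR = (48.265243 + 52.014335 − 223.796804·sin 21.84790°)/10.117517 = 1.679757
contact ratio ≈ 1.6798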